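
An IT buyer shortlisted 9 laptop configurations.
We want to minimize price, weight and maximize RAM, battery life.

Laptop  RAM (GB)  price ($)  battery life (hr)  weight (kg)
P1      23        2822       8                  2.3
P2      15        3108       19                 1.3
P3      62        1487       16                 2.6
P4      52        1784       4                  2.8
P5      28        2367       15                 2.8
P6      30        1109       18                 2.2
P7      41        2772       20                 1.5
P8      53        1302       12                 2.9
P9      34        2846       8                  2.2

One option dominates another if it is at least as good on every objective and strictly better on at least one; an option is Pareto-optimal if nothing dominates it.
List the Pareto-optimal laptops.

P1: dominated by P6 (RAM 30≥23, price 1109≤2822, battery life 18≥8, weight 2.2≤2.3).
P2: not dominated (best weight).
P3: not dominated (best RAM).
P4: dominated by P3 (RAM 62≥52, price 1487≤1784, battery life 16≥4, weight 2.6≤2.8).
P5: dominated by P3 (RAM 62≥28, price 1487≤2367, battery life 16≥15, weight 2.6≤2.8).
P6: not dominated (best price).
P7: not dominated (best battery life).
P8: not dominated.
P9: dominated by P7 (RAM 41≥34, price 2772≤2846, battery life 20≥8, weight 1.5≤2.2).

P2, P3, P6, P7, P8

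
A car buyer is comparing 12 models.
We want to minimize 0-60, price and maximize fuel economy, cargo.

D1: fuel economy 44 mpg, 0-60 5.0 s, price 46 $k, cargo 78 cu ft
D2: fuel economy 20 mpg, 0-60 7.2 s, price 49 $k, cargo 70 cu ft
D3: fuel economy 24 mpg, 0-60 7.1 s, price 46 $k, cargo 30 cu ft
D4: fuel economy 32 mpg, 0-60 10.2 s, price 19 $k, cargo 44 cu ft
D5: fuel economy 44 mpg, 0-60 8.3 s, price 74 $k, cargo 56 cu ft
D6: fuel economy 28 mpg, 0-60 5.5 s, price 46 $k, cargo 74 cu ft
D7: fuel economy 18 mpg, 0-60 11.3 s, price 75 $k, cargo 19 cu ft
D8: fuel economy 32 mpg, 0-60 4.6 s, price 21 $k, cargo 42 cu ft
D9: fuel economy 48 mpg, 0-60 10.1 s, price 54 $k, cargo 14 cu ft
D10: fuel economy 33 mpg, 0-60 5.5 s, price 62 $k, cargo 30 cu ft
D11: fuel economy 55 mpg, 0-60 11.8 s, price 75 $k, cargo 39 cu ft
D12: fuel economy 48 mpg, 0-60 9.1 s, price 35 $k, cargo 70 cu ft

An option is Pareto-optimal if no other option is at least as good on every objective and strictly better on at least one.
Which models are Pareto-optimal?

D1, D4, D8, D11, D12

D1: not dominated (best cargo).
D2: dominated by D1 (fuel economy 44≥20, 0-60 5.0≤7.2, price 46≤49, cargo 78≥70).
D3: dominated by D1 (fuel economy 44≥24, 0-60 5.0≤7.1, price 46≤46, cargo 78≥30).
D4: not dominated (best price).
D5: dominated by D1 (fuel economy 44≥44, 0-60 5.0≤8.3, price 46≤74, cargo 78≥56).
D6: dominated by D1 (fuel economy 44≥28, 0-60 5.0≤5.5, price 46≤46, cargo 78≥74).
D7: dominated by D1 (fuel economy 44≥18, 0-60 5.0≤11.3, price 46≤75, cargo 78≥19).
D8: not dominated (best 0-60).
D9: dominated by D12 (fuel economy 48≥48, 0-60 9.1≤10.1, price 35≤54, cargo 70≥14).
D10: dominated by D1 (fuel economy 44≥33, 0-60 5.0≤5.5, price 46≤62, cargo 78≥30).
D11: not dominated (best fuel economy).
D12: not dominated.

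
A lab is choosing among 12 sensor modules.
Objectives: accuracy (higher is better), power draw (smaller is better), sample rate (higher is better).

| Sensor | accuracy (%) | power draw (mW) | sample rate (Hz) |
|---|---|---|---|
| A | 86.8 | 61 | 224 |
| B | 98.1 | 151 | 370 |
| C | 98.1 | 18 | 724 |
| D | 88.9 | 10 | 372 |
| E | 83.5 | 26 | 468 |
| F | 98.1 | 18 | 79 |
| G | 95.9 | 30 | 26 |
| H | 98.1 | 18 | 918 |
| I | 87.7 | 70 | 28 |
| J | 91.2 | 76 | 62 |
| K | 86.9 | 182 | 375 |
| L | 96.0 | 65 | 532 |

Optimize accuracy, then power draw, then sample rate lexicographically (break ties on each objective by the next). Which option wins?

H

First maximize accuracy: best is 98.1, kept {B, C, F, H}.
Then minimize power draw: best is 18, kept {C, F, H}.
Then maximize sample rate: best is 918, kept {H}.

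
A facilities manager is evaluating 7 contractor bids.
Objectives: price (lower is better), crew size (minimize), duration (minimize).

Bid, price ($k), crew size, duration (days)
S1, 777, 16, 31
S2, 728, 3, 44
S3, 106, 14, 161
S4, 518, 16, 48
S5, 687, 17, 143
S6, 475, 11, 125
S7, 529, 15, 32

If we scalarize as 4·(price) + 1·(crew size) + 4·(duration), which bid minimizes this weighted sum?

S1: 4·777 + 1·16 + 4·31 = 3248
S2: 4·728 + 1·3 + 4·44 = 3091
S3: 4·106 + 1·14 + 4·161 = 1082
S4: 4·518 + 1·16 + 4·48 = 2280
S5: 4·687 + 1·17 + 4·143 = 3337
S6: 4·475 + 1·11 + 4·125 = 2411
S7: 4·529 + 1·15 + 4·32 = 2259
Lowest: S3 at 1082.

S3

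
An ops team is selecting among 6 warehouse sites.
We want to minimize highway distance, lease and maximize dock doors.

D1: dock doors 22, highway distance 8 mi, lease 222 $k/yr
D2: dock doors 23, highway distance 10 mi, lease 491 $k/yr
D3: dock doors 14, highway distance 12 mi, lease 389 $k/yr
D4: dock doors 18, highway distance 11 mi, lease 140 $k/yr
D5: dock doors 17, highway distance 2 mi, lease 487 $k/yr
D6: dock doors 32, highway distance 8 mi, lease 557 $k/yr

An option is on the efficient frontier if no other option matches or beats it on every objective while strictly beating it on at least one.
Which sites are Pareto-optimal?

D1: not dominated.
D2: not dominated.
D3: dominated by D1 (dock doors 22≥14, highway distance 8≤12, lease 222≤389).
D4: not dominated (best lease).
D5: not dominated (best highway distance).
D6: not dominated (best dock doors).

D1, D2, D4, D5, D6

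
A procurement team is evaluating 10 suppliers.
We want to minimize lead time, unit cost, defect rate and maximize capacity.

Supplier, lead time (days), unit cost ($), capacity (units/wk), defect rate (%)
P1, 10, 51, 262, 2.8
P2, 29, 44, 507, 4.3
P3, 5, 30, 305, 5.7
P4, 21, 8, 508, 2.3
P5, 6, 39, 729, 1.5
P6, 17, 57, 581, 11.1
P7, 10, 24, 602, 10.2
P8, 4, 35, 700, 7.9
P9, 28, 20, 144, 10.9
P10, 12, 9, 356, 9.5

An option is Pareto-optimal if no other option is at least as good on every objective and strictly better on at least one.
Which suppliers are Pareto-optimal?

P1: dominated by P5 (lead time 6≤10, unit cost 39≤51, capacity 729≥262, defect rate 1.5≤2.8).
P2: dominated by P4 (lead time 21≤29, unit cost 8≤44, capacity 508≥507, defect rate 2.3≤4.3).
P3: not dominated.
P4: not dominated (best unit cost).
P5: not dominated (best capacity).
P6: dominated by P5 (lead time 6≤17, unit cost 39≤57, capacity 729≥581, defect rate 1.5≤11.1).
P7: not dominated.
P8: not dominated (best lead time).
P9: dominated by P4 (lead time 21≤28, unit cost 8≤20, capacity 508≥144, defect rate 2.3≤10.9).
P10: not dominated.

P3, P4, P5, P7, P8, P10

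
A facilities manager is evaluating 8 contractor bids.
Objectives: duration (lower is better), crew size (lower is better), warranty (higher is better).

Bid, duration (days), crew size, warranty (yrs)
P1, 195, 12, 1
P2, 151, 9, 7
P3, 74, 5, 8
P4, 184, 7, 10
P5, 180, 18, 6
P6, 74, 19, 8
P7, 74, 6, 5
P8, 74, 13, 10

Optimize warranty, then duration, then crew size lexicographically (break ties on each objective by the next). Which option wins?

P8

First maximize warranty: best is 10, kept {P4, P8}.
Then minimize duration: best is 74, kept {P8}.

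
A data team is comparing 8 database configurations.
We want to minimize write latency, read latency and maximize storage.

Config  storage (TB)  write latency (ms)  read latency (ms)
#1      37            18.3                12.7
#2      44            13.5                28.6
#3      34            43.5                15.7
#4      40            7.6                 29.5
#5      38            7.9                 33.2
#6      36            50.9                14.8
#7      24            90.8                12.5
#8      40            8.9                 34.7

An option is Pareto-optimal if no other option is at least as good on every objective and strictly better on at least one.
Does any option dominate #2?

#1: worse on storage (37 vs 44).
#3: worse on storage (34 vs 44).
#4: worse on storage (40 vs 44).
#5: worse on storage (38 vs 44).
#6: worse on storage (36 vs 44).
#7: worse on storage (24 vs 44).
#8: worse on storage (40 vs 44).
No option is at least as good as #2 on every objective and strictly better on one.

No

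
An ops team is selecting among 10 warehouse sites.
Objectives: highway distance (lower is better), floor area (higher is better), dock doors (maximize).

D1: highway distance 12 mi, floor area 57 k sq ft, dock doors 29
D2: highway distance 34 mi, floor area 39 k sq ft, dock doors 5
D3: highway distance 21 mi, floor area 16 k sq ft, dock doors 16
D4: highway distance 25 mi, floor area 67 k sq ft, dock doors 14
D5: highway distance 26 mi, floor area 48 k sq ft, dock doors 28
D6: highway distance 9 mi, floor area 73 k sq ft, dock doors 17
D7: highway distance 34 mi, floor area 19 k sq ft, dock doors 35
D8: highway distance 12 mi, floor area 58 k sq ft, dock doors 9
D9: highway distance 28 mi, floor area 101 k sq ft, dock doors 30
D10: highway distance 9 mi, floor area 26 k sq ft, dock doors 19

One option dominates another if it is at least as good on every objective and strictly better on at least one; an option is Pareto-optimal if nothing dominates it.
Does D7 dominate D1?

D7 vs D1: D7 is worse on highway distance (34 vs 12), so it does not dominate D1.

No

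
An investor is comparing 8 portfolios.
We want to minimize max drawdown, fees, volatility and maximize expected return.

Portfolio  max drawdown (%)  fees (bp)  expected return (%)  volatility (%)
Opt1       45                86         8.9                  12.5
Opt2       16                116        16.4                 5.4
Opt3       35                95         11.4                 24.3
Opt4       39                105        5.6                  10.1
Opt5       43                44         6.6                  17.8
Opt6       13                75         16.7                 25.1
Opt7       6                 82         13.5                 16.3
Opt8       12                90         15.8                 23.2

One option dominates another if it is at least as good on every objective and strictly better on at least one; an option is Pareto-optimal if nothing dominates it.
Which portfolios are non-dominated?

Opt1: not dominated.
Opt2: not dominated (best volatility).
Opt3: dominated by Opt7 (max drawdown 6≤35, fees 82≤95, expected return 13.5≥11.4, volatility 16.3≤24.3).
Opt4: not dominated.
Opt5: not dominated (best fees).
Opt6: not dominated (best expected return).
Opt7: not dominated (best max drawdown).
Opt8: not dominated.

Opt1, Opt2, Opt4, Opt5, Opt6, Opt7, Opt8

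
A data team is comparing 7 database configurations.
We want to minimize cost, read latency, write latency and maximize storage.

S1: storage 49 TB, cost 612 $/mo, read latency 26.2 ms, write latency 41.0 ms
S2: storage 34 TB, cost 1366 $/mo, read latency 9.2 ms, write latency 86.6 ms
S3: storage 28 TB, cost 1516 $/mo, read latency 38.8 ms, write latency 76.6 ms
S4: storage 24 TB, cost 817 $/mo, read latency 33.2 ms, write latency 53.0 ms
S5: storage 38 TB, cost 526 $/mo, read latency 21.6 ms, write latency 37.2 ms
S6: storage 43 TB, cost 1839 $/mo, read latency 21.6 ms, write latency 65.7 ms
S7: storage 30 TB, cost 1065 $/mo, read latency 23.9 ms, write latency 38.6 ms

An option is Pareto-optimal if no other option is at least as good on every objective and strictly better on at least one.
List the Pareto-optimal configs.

S1: not dominated (best storage).
S2: not dominated (best read latency).
S3: dominated by S1 (storage 49≥28, cost 612≤1516, read latency 26.2≤38.8, write latency 41.0≤76.6).
S4: dominated by S1 (storage 49≥24, cost 612≤817, read latency 26.2≤33.2, write latency 41.0≤53.0).
S5: not dominated (best cost).
S6: not dominated.
S7: dominated by S5 (storage 38≥30, cost 526≤1065, read latency 21.6≤23.9, write latency 37.2≤38.6).

S1, S2, S5, S6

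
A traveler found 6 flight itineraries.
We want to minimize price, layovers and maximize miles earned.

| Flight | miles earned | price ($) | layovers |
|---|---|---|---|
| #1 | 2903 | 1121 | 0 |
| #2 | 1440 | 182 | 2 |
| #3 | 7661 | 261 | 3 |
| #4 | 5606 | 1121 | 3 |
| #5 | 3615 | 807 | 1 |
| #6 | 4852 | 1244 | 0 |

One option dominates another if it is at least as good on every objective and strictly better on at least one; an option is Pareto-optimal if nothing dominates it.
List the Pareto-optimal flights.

#1, #2, #3, #5, #6

#1: not dominated.
#2: not dominated (best price).
#3: not dominated (best miles earned).
#4: dominated by #3 (miles earned 7661≥5606, price 261≤1121, layovers 3≤3).
#5: not dominated.
#6: not dominated.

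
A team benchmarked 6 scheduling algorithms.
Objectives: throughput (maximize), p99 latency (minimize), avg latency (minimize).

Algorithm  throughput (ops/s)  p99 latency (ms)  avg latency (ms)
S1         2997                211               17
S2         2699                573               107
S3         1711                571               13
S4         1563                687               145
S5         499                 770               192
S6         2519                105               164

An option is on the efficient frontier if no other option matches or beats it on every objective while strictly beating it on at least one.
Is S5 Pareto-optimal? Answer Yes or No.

No

S1 vs S5: throughput 2997≥499, p99 latency 211≤770, avg latency 17≤192 — S1 is at least as good on every objective and strictly better on at least one, so S1 dominates S5.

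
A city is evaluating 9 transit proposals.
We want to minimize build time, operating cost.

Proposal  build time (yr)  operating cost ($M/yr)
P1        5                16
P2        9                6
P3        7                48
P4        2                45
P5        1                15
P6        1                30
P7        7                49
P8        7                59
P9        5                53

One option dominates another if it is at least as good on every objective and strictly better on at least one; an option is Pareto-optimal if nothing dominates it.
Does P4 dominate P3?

P4 vs P3: build time 2≤7, operating cost 45≤48 — P4 is at least as good on every objective with at least one strict improvement.

Yes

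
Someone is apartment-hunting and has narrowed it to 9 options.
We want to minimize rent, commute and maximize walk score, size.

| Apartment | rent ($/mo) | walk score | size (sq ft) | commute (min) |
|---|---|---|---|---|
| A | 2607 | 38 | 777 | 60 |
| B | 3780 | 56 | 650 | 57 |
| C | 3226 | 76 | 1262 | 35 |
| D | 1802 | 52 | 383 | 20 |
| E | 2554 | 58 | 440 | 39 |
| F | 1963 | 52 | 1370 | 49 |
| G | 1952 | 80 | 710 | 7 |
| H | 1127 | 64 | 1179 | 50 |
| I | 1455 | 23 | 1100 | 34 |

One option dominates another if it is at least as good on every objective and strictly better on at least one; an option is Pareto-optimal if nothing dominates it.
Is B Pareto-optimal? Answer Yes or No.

C vs B: rent 3226≤3780, walk score 76≥56, size 1262≥650, commute 35≤57 — C is at least as good on every objective and strictly better on at least one, so C dominates B.

No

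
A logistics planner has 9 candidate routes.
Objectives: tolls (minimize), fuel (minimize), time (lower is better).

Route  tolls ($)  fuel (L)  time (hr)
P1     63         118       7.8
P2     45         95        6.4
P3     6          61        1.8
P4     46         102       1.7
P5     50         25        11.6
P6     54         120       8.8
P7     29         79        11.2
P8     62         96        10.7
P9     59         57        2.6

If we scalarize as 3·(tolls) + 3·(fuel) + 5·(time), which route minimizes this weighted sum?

P1: 3·63 + 3·118 + 5·7.8 = 582.0
P2: 3·45 + 3·95 + 5·6.4 = 452.0
P3: 3·6 + 3·61 + 5·1.8 = 210.0
P4: 3·46 + 3·102 + 5·1.7 = 452.5
P5: 3·50 + 3·25 + 5·11.6 = 283.0
P6: 3·54 + 3·120 + 5·8.8 = 566.0
P7: 3·29 + 3·79 + 5·11.2 = 380.0
P8: 3·62 + 3·96 + 5·10.7 = 527.5
P9: 3·59 + 3·57 + 5·2.6 = 361.0
Lowest: P3 at 210.0.

P3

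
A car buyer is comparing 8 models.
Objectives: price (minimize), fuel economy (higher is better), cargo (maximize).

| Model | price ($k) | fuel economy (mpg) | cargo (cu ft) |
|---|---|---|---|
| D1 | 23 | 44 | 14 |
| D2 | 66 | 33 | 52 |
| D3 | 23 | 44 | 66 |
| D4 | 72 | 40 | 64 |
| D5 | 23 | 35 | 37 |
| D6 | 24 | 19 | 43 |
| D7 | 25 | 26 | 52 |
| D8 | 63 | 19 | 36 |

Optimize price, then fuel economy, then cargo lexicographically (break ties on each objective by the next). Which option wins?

First minimize price: best is 23, kept {D1, D3, D5}.
Then maximize fuel economy: best is 44, kept {D1, D3}.
Then maximize cargo: best is 66, kept {D3}.

D3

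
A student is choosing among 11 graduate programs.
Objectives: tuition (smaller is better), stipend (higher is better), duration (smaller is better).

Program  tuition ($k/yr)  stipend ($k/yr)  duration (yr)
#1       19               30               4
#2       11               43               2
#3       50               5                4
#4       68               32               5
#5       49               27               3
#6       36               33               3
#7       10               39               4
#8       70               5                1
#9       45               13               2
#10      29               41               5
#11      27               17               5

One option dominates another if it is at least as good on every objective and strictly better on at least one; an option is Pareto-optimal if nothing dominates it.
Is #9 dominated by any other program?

#2 vs #9: tuition 11≤45, stipend 43≥13, duration 2≤2 — #2 is at least as good on every objective and strictly better on at least one, so #2 dominates #9.

Yes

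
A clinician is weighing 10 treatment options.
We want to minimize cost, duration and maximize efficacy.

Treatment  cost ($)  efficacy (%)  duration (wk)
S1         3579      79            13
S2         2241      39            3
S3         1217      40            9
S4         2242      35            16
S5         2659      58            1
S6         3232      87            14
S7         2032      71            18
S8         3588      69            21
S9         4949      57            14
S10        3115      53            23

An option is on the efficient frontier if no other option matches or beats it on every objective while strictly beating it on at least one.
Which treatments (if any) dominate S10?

S5, S7

S5: cost 2659≤3115, efficacy 58≥53, duration 1≤23 — dominates S10.
S7: cost 2032≤3115, efficacy 71≥53, duration 18≤23 — dominates S10.
Others (S1, S2, S3, S4, S6, S8, S9) are each worse than S10 on at least one objective.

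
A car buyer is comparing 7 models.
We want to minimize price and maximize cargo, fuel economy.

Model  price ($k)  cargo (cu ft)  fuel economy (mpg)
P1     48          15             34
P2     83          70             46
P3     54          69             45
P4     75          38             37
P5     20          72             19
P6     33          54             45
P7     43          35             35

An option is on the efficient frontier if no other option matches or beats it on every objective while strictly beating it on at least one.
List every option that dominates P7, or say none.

P6

P6: price 33≤43, cargo 54≥35, fuel economy 45≥35 — dominates P7.
Others (P1, P2, P3, P4, P5) are each worse than P7 on at least one objective.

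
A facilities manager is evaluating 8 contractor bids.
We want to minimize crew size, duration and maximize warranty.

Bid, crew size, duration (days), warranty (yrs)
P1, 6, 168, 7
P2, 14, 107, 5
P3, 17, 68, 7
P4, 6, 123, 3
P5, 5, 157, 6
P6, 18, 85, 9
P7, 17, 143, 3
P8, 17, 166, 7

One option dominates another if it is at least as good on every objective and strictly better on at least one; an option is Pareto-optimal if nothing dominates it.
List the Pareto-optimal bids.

P1, P2, P3, P4, P5, P6

P1: not dominated.
P2: not dominated.
P3: not dominated (best duration).
P4: not dominated.
P5: not dominated (best crew size).
P6: not dominated (best warranty).
P7: dominated by P2 (crew size 14≤17, duration 107≤143, warranty 5≥3).
P8: dominated by P3 (crew size 17≤17, duration 68≤166, warranty 7≥7).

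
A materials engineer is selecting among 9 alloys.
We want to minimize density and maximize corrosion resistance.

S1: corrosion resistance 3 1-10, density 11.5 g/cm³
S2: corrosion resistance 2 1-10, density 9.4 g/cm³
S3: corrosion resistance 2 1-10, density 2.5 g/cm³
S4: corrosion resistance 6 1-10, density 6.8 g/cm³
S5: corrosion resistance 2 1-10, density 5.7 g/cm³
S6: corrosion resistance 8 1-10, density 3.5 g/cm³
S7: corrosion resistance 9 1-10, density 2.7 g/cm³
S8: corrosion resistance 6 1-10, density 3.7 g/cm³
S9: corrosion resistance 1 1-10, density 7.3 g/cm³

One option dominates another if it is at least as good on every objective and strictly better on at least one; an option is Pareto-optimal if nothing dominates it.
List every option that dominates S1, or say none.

S4, S6, S7, S8

S4: corrosion resistance 6≥3, density 6.8≤11.5 — dominates S1.
S6: corrosion resistance 8≥3, density 3.5≤11.5 — dominates S1.
S7: corrosion resistance 9≥3, density 2.7≤11.5 — dominates S1.
S8: corrosion resistance 6≥3, density 3.7≤11.5 — dominates S1.
Others (S2, S3, S5, S9) are each worse than S1 on at least one objective.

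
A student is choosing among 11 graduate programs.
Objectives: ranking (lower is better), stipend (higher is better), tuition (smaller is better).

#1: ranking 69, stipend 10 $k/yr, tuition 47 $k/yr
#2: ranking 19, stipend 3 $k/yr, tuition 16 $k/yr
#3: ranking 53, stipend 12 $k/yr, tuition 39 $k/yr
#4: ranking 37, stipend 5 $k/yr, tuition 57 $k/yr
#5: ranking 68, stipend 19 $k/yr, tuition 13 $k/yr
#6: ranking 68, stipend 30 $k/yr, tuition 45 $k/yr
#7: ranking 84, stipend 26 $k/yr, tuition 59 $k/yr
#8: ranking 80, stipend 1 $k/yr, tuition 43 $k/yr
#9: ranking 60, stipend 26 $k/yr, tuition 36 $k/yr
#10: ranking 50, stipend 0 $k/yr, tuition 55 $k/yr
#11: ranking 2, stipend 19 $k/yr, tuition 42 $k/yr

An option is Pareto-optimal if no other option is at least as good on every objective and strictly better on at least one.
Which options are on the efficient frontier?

#1: dominated by #3 (ranking 53≤69, stipend 12≥10, tuition 39≤47).
#2: not dominated.
#3: not dominated.
#4: dominated by #11 (ranking 2≤37, stipend 19≥5, tuition 42≤57).
#5: not dominated (best tuition).
#6: not dominated (best stipend).
#7: dominated by #6 (ranking 68≤84, stipend 30≥26, tuition 45≤59).
#8: dominated by #2 (ranking 19≤80, stipend 3≥1, tuition 16≤43).
#9: not dominated.
#10: dominated by #2 (ranking 19≤50, stipend 3≥0, tuition 16≤55).
#11: not dominated (best ranking).

#2, #3, #5, #6, #9, #11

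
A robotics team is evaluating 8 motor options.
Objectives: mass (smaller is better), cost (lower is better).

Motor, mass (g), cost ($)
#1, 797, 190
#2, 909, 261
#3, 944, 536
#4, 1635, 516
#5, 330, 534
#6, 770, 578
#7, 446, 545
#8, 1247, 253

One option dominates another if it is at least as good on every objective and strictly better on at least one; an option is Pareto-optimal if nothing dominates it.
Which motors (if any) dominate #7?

#5

#5: mass 330≤446, cost 534≤545 — dominates #7.
Others (#1, #2, #3, #4, #6, #8) are each worse than #7 on at least one objective.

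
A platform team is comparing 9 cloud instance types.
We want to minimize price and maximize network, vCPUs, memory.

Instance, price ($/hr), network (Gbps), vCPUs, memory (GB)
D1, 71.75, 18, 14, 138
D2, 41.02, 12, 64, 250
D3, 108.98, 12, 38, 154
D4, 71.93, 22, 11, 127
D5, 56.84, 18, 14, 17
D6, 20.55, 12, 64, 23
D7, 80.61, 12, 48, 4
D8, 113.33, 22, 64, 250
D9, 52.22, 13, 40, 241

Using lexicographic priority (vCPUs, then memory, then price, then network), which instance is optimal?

D2

First maximize vCPUs: best is 64, kept {D2, D6, D8}.
Then maximize memory: best is 250, kept {D2, D8}.
Then minimize price: best is 41.02, kept {D2}.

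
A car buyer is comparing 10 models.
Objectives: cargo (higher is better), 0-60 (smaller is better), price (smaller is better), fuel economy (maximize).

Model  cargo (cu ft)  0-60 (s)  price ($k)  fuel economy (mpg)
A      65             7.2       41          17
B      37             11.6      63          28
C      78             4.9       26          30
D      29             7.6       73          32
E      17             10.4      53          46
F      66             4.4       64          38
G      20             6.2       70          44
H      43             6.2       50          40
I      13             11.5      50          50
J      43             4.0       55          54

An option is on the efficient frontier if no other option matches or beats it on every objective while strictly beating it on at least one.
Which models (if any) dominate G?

J: cargo 43≥20, 0-60 4.0≤6.2, price 55≤70, fuel economy 54≥44 — dominates G.
Others (A, B, C, D, E, F, H, I) are each worse than G on at least one objective.

J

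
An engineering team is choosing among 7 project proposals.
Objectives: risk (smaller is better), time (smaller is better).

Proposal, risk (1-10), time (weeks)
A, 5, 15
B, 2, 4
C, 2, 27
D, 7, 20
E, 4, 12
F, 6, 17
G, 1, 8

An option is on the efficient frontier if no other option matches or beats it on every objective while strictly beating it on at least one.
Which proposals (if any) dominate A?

B: risk 2≤5, time 4≤15 — dominates A.
E: risk 4≤5, time 12≤15 — dominates A.
G: risk 1≤5, time 8≤15 — dominates A.
Others (C, D, F) are each worse than A on at least one objective.

B, E, G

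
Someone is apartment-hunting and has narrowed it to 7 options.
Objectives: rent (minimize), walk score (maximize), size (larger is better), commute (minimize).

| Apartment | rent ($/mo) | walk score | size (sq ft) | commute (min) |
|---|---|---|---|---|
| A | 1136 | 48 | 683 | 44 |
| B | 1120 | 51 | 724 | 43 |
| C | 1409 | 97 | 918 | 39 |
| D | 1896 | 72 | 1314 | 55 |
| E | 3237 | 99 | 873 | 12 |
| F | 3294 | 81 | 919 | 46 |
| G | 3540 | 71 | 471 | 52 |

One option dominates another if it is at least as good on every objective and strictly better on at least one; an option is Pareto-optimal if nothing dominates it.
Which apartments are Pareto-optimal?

A: dominated by B (rent 1120≤1136, walk score 51≥48, size 724≥683, commute 43≤44).
B: not dominated (best rent).
C: not dominated.
D: not dominated (best size).
E: not dominated (best walk score).
F: not dominated.
G: dominated by C (rent 1409≤3540, walk score 97≥71, size 918≥471, commute 39≤52).

B, C, D, E, F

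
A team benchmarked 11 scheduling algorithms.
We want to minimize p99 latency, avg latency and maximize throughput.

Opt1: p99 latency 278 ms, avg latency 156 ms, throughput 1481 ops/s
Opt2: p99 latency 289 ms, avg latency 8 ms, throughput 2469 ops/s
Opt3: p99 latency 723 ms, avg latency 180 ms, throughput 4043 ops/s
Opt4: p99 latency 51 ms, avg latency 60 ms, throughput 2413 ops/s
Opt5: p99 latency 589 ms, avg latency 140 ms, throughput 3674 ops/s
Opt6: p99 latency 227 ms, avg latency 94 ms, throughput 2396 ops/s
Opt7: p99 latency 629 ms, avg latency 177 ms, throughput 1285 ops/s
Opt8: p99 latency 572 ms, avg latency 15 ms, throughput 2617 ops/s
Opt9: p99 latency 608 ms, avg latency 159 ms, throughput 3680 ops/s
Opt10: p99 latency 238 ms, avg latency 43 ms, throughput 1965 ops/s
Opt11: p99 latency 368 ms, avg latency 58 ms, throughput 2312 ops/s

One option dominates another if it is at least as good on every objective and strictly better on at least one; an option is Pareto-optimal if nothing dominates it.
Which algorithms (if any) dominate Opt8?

none

Opt1: worse on avg latency (156 vs 15).
Opt2: worse on throughput (2469 vs 2617).
Opt3: worse on p99 latency (723 vs 572).
Opt4: worse on avg latency (60 vs 15).
Opt5: worse on p99 latency (589 vs 572).
Opt6: worse on avg latency (94 vs 15).
Opt7: worse on p99 latency (629 vs 572).
Opt9: worse on p99 latency (608 vs 572).
Opt10: worse on avg latency (43 vs 15).
Opt11: worse on avg latency (58 vs 15).
No option dominates Opt8.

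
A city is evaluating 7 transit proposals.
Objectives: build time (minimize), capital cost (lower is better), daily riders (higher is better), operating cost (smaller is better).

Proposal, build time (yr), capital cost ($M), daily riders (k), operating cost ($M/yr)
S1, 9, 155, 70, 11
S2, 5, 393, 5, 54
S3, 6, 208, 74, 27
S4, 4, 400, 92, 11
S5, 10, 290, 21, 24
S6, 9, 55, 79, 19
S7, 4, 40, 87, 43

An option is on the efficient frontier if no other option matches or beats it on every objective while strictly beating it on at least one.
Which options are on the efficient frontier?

S1: not dominated.
S2: dominated by S7 (build time 4≤5, capital cost 40≤393, daily riders 87≥5, operating cost 43≤54).
S3: not dominated.
S4: not dominated (best daily riders).
S5: dominated by S1 (build time 9≤10, capital cost 155≤290, daily riders 70≥21, operating cost 11≤24).
S6: not dominated.
S7: not dominated (best capital cost).

S1, S3, S4, S6, S7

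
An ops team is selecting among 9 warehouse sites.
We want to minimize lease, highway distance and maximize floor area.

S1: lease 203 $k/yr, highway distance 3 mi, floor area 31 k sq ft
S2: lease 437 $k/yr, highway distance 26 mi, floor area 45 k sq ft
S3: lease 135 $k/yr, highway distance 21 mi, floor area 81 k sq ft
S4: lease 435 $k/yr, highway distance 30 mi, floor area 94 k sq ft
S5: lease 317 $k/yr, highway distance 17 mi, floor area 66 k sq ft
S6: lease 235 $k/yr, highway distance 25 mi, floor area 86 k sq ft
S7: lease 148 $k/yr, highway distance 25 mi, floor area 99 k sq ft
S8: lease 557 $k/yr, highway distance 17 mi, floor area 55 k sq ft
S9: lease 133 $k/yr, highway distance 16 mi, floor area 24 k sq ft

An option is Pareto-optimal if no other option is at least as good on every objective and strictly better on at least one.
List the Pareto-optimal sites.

S1, S3, S5, S7, S9

S1: not dominated (best highway distance).
S2: dominated by S3 (lease 135≤437, highway distance 21≤26, floor area 81≥45).
S3: not dominated.
S4: dominated by S7 (lease 148≤435, highway distance 25≤30, floor area 99≥94).
S5: not dominated.
S6: dominated by S7 (lease 148≤235, highway distance 25≤25, floor area 99≥86).
S7: not dominated (best floor area).
S8: dominated by S5 (lease 317≤557, highway distance 17≤17, floor area 66≥55).
S9: not dominated (best lease).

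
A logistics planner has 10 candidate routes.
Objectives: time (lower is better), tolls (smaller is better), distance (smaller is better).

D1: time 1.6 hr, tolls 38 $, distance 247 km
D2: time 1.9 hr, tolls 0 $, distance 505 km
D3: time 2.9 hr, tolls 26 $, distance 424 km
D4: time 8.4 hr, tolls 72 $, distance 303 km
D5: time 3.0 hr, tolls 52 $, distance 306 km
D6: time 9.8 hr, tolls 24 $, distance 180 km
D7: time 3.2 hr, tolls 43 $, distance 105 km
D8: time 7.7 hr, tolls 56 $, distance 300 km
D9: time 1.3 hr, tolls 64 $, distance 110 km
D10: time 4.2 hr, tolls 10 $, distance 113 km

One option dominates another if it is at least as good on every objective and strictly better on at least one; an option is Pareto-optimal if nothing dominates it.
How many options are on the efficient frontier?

D1: not dominated.
D2: not dominated (best tolls).
D3: not dominated.
D4: dominated by D1 (time 1.6≤8.4, tolls 38≤72, distance 247≤303).
D5: dominated by D1 (time 1.6≤3.0, tolls 38≤52, distance 247≤306).
D6: dominated by D10 (time 4.2≤9.8, tolls 10≤24, distance 113≤180).
D7: not dominated (best distance).
D8: dominated by D1 (time 1.6≤7.7, tolls 38≤56, distance 247≤300).
D9: not dominated (best time).
D10: not dominated.
Pareto-optimal: D1, D2, D3, D7, D9, D10 → 6.

6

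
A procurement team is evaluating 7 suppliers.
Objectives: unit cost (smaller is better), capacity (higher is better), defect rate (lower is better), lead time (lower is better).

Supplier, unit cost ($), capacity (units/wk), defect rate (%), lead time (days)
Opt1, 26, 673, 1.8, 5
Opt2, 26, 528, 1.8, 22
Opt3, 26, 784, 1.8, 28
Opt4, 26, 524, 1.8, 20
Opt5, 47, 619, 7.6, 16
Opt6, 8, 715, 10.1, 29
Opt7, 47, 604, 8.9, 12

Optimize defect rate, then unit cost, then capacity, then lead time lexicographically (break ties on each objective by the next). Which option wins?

First minimize defect rate: best is 1.8, kept {Opt1, Opt2, Opt3, Opt4}.
Then minimize unit cost: best is 26, kept {Opt1, Opt2, Opt3, Opt4}.
Then maximize capacity: best is 784, kept {Opt3}.

Opt3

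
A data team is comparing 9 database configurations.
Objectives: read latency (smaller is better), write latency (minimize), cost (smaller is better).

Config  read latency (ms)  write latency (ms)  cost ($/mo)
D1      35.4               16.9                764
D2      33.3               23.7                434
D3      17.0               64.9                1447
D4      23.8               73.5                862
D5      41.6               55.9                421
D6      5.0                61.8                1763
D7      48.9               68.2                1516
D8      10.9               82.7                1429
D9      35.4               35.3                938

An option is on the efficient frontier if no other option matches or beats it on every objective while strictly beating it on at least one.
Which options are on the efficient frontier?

D1, D2, D3, D4, D5, D6, D8

D1: not dominated (best write latency).
D2: not dominated.
D3: not dominated.
D4: not dominated.
D5: not dominated (best cost).
D6: not dominated (best read latency).
D7: dominated by D1 (read latency 35.4≤48.9, write latency 16.9≤68.2, cost 764≤1516).
D8: not dominated.
D9: dominated by D1 (read latency 35.4≤35.4, write latency 16.9≤35.3, cost 764≤938).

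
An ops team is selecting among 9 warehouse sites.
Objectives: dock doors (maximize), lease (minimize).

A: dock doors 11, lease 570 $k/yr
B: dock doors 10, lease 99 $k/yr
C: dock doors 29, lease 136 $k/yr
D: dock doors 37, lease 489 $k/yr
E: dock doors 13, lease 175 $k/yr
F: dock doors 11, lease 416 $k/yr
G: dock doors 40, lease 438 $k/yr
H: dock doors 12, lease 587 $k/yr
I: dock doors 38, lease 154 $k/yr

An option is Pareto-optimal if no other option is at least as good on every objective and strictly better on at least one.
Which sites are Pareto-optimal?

A: dominated by C (dock doors 29≥11, lease 136≤570).
B: not dominated (best lease).
C: not dominated.
D: dominated by G (dock doors 40≥37, lease 438≤489).
E: dominated by C (dock doors 29≥13, lease 136≤175).
F: dominated by C (dock doors 29≥11, lease 136≤416).
G: not dominated (best dock doors).
H: dominated by C (dock doors 29≥12, lease 136≤587).
I: not dominated.

B, C, G, I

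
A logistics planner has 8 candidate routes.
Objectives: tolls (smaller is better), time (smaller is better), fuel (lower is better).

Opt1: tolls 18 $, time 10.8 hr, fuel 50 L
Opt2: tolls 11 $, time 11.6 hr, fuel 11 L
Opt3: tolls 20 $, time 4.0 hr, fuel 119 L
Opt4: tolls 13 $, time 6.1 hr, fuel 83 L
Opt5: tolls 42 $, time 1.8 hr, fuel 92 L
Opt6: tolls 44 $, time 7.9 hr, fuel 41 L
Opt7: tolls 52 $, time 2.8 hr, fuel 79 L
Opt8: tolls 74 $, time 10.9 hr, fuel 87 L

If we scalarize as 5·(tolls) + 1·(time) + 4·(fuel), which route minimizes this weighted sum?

Opt2

Opt1: 5·18 + 1·10.8 + 4·50 = 300.8
Opt2: 5·11 + 1·11.6 + 4·11 = 110.6
Opt3: 5·20 + 1·4.0 + 4·119 = 580.0
Opt4: 5·13 + 1·6.1 + 4·83 = 403.1
Opt5: 5·42 + 1·1.8 + 4·92 = 579.8
Opt6: 5·44 + 1·7.9 + 4·41 = 391.9
Opt7: 5·52 + 1·2.8 + 4·79 = 578.8
Opt8: 5·74 + 1·10.9 + 4·87 = 728.9
Lowest: Opt2 at 110.6.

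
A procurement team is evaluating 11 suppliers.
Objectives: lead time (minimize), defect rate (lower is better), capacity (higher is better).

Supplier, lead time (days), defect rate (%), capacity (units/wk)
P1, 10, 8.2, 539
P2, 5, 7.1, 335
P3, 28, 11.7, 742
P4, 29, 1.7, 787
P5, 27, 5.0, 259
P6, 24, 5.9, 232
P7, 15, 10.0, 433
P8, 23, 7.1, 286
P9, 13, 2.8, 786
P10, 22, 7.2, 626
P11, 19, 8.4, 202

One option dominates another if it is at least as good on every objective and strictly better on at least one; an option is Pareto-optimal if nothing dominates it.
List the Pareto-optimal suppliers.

P1, P2, P4, P9

P1: not dominated.
P2: not dominated (best lead time).
P3: dominated by P9 (lead time 13≤28, defect rate 2.8≤11.7, capacity 786≥742).
P4: not dominated (best defect rate).
P5: dominated by P9 (lead time 13≤27, defect rate 2.8≤5.0, capacity 786≥259).
P6: dominated by P9 (lead time 13≤24, defect rate 2.8≤5.9, capacity 786≥232).
P7: dominated by P1 (lead time 10≤15, defect rate 8.2≤10.0, capacity 539≥433).
P8: dominated by P2 (lead time 5≤23, defect rate 7.1≤7.1, capacity 335≥286).
P9: not dominated.
P10: dominated by P9 (lead time 13≤22, defect rate 2.8≤7.2, capacity 786≥626).
P11: dominated by P1 (lead time 10≤19, defect rate 8.2≤8.4, capacity 539≥202).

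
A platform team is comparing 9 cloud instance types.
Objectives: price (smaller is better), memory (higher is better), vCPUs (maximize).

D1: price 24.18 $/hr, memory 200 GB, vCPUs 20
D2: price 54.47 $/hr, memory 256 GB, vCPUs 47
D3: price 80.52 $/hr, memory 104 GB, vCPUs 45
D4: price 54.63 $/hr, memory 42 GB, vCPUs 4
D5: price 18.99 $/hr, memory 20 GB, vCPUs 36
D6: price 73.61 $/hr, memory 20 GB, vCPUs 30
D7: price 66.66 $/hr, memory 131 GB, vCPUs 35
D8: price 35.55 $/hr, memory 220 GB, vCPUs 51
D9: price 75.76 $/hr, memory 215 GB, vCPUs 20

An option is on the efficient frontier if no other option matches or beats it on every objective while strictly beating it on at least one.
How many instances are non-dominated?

4

D1: not dominated.
D2: not dominated (best memory).
D3: dominated by D2 (price 54.47≤80.52, memory 256≥104, vCPUs 47≥45).
D4: dominated by D1 (price 24.18≤54.63, memory 200≥42, vCPUs 20≥4).
D5: not dominated (best price).
D6: dominated by D2 (price 54.47≤73.61, memory 256≥20, vCPUs 47≥30).
D7: dominated by D2 (price 54.47≤66.66, memory 256≥131, vCPUs 47≥35).
D8: not dominated (best vCPUs).
D9: dominated by D2 (price 54.47≤75.76, memory 256≥215, vCPUs 47≥20).
Pareto-optimal: D1, D2, D5, D8 → 4.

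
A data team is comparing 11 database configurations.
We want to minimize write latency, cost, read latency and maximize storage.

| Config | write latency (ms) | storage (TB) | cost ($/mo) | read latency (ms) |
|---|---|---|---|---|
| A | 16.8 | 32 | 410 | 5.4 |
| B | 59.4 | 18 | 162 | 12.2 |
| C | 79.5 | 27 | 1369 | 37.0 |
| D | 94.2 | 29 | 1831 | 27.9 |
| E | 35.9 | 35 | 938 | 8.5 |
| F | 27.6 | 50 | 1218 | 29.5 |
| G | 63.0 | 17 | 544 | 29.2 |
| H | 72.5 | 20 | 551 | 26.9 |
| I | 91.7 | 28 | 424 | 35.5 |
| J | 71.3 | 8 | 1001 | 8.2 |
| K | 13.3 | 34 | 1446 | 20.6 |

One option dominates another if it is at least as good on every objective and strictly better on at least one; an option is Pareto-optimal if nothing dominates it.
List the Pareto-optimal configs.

A, B, E, F, K

A: not dominated (best read latency).
B: not dominated (best cost).
C: dominated by A (write latency 16.8≤79.5, storage 32≥27, cost 410≤1369, read latency 5.4≤37.0).
D: dominated by A (write latency 16.8≤94.2, storage 32≥29, cost 410≤1831, read latency 5.4≤27.9).
E: not dominated.
F: not dominated (best storage).
G: dominated by A (write latency 16.8≤63.0, storage 32≥17, cost 410≤544, read latency 5.4≤29.2).
H: dominated by A (write latency 16.8≤72.5, storage 32≥20, cost 410≤551, read latency 5.4≤26.9).
I: dominated by A (write latency 16.8≤91.7, storage 32≥28, cost 410≤424, read latency 5.4≤35.5).
J: dominated by A (write latency 16.8≤71.3, storage 32≥8, cost 410≤1001, read latency 5.4≤8.2).
K: not dominated (best write latency).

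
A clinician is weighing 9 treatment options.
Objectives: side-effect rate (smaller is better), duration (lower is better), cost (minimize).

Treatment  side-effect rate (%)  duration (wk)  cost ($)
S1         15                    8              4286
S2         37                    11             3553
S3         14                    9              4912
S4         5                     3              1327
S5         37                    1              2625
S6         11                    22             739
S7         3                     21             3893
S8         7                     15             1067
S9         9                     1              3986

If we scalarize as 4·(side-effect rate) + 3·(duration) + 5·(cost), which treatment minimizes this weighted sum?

S1: 4·15 + 3·8 + 5·4286 = 21514
S2: 4·37 + 3·11 + 5·3553 = 17946
S3: 4·14 + 3·9 + 5·4912 = 24643
S4: 4·5 + 3·3 + 5·1327 = 6664
S5: 4·37 + 3·1 + 5·2625 = 13276
S6: 4·11 + 3·22 + 5·739 = 3805
S7: 4·3 + 3·21 + 5·3893 = 19540
S8: 4·7 + 3·15 + 5·1067 = 5408
S9: 4·9 + 3·1 + 5·3986 = 19969
Lowest: S6 at 3805.

S6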